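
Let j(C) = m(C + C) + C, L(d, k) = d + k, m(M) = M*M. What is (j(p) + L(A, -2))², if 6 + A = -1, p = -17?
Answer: 1276900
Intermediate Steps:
m(M) = M²
A = -7 (A = -6 - 1 = -7)
j(C) = C + 4*C² (j(C) = (C + C)² + C = (2*C)² + C = 4*C² + C = C + 4*C²)
(j(p) + L(A, -2))² = (-17*(1 + 4*(-17)) + (-7 - 2))² = (-17*(1 - 68) - 9)² = (-17*(-67) - 9)² = (1139 - 9)² = 1130² = 1276900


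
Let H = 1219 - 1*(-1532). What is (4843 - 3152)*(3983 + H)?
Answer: 11387194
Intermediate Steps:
H = 2751 (H = 1219 + 1532 = 2751)
(4843 - 3152)*(3983 + H) = (4843 - 3152)*(3983 + 2751) = 1691*6734 = 11387194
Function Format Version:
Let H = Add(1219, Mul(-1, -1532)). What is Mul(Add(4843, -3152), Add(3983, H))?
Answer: 11387194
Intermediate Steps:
H = 2751 (H = Add(1219, 1532) = 2751)
Mul(Add(4843, -3152), Add(3983, H)) = Mul(Add(4843, -3152), Add(3983, 2751)) = Mul(1691, 6734) = 11387194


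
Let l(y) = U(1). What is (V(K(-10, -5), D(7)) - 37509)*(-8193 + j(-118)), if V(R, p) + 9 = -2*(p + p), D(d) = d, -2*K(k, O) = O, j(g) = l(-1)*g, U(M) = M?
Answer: 312044806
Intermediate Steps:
l(y) = 1
j(g) = g (j(g) = 1*g = g)
K(k, O) = -O/2
V(R, p) = -9 - 4*p (V(R, p) = -9 - 2*(p + p) = -9 - 4*p)
(V(K(-10, -5), D(7)) - 37509)*(-8193 + j(-118)) = ((-9 - 4*7) - 37509)*(-8193 - 118) = ((-9 - 28) - 37509)*(-8311) = (-37 - 37509)*(-8311) = -37546*(-8311) = 312044806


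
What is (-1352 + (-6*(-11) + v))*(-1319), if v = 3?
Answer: 1692277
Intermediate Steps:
(-1352 + (-6*(-11) + v))*(-1319) = (-1352 + (-6*(-11) + 3))*(-1319) = (-1352 + (66 + 3))*(-1319) = (-1352 + 69)*(-1319) = -1283*(-1319) = 1692277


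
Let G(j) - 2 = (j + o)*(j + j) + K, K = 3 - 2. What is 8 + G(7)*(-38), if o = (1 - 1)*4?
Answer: -3830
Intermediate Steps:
o = 0 (o = 0*4 = 0)
K = 1
G(j) = 3 + 2*j**2 (G(j) = 2 + ((j + 0)*(j + j) + 1) = 2 + (j*(2*j) + 1) = 2 + (2*j**2 + 1) = 2 + (1 + 2*j**2) = 3 + 2*j**2)
8 + G(7)*(-38) = 8 + (3 + 2*7**2)*(-38) = 8 + (3 + 2*49)*(-38) = 8 + (3 + 98)*(-38) = 8 + 101*(-38) = 8 - 3838 = -3830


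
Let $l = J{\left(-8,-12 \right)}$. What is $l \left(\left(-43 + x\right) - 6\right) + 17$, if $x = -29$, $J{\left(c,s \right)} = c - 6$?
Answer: $1109$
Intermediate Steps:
$J{\left(c,s \right)} = -6 + c$
$l = -14$ ($l = -6 - 8 = -14$)
$l \left(\left(-43 + x\right) - 6\right) + 17 = - 14 \left(\left(-43 - 29\right) - 6\right) + 17 = - 14 \left(-72 - 6\right) + 17 = \left(-14\right) \left(-78\right) + 17 = 1092 + 17 = 1109$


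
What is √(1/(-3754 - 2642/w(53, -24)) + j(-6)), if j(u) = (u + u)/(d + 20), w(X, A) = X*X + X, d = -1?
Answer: I*√50534142645/282805 ≈ 0.79489*I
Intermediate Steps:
w(X, A) = X + X² (w(X, A) = X² + X = X + X²)
j(u) = 2*u/19 (j(u) = (u + u)/(-1 + 20) = (2*u)/19 = (2*u)*(1/19) = 2*u/19)
√(1/(-3754 - 2642/w(53, -24)) + j(-6)) = √(1/(-3754 - 2642*1/(53*(1 + 53))) + (2/19)*(-6)) = √(1/(-3754 - 2642/(53*54)) - 12/19) = √(1/(-3754 - 2642/2862) - 12/19) = √(1/(-3754 - 2642*1/2862) - 12/19) = √(1/(-3754 - 1321/1431) - 12/19) = √(1/(-5373295/1431) - 12/19) = √(-1431/5373295 - 12/19) = √(-178689/282805) = I*√50534142645/282805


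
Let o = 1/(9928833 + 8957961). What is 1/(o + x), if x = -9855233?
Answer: -18886794/186133755493001 ≈ -1.0147e-7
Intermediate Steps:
o = 1/18886794 ≈ 5.2947e-8
1/(o + x) = 1/(1/18886794 - 9855233) = 1/(-186133755493001/18886794) = -18886794/186133755493001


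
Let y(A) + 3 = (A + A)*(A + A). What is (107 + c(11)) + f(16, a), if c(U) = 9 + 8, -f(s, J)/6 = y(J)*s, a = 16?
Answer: -97892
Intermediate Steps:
y(A) = -3 + 4*A² (y(A) = -3 + (A + A)*(A + A) = -3 + (2*A)*(2*A) = -3 + 4*A²)
f(s, J) = -6*s*(-3 + 4*J²) (f(s, J) = -6*(-3 + 4*J²)*s = -6*s*(-3 + 4*J²))
c(U) = 17
(107 + c(11)) + f(16, a) = (107 + 17) + 6*16*(3 - 4*16²) = 124 + 6*16*(3 - 4*256) = 124 + 6*16*(3 - 1024) = 124 + 6*16*(-1021) = 124 - 98016 = -97892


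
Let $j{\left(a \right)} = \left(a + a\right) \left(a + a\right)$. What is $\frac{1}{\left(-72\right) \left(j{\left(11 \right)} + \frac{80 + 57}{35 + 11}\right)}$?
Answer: $- \frac{23}{806436} \approx -2.8521 \cdot 10^{-5}$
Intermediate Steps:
$j{\left(a \right)} = 4 a^{2}$ ($j{\left(a \right)} = 2 a 2 a = 4 a^{2}$)
$\frac{1}{\left(-72\right) \left(j{\left(11 \right)} + \frac{80 + 57}{35 + 11}\right)} = \frac{1}{\left(-72\right) \left(4 \cdot 11^{2} + \frac{80 + 57}{35 + 11}\right)} = \frac{1}{\left(-72\right) \left(4 \cdot 121 + \frac{137}{46}\right)} = \frac{1}{\left(-72\right) \left(484 + 137 \cdot \frac{1}{46}\right)} = \frac{1}{\left(-72\right) \left(484 + \frac{137}{46}\right)} = \frac{1}{\left(-72\right) \frac{22401}{46}} = \frac{1}{- \frac{806436}{23}} = - \frac{23}{806436}$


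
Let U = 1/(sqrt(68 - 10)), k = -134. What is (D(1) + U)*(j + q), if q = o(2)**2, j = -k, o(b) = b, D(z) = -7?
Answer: -966 + 69*sqrt(58)/29 ≈ -947.88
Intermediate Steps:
j = 134 (j = -1*(-134) = 134)
U = sqrt(58)/58 (U = 1/(sqrt(58)) = sqrt(58)/58 ≈ 0.13131)
q = 4 (q = 2**2 = 4)
(D(1) + U)*(j + q) = (-7 + sqrt(58)/58)*(134 + 4) = (-7 + sqrt(58)/58)*138 = -966 + 69*sqrt(58)/29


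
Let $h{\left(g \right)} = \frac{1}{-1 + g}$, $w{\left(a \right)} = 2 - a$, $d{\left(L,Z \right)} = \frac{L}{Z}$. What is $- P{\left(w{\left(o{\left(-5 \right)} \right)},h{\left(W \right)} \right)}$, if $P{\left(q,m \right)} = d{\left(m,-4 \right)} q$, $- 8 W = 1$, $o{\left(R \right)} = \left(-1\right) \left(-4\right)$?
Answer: $\frac{4}{9} \approx 0.44444$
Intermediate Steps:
$o{\left(R \right)} = 4$
$W = - \frac{1}{8}$ ($W = \left(- \frac{1}{8}\right) 1 = - \frac{1}{8} \approx -0.125$)
$P{\left(q,m \right)} = - \frac{m q}{4}$ ($P{\left(q,m \right)} = \frac{m}{-4} q = m \left(- \frac{1}{4}\right) q = - \frac{m}{4} q = - \frac{m q}{4}$)
$- P{\left(w{\left(o{\left(-5 \right)} \right)},h{\left(W \right)} \right)} = - \frac{\left(-1\right) \left(2 - 4\right)}{4 \left(-1 - \frac{1}{8}\right)} = - \frac{\left(-1\right) \left(2 - 4\right)}{4 \left(- \frac{9}{8}\right)} = - \frac{\left(-1\right) \left(-8\right) \left(-2\right)}{4 \cdot 9} = \left(-1\right) \left(- \frac{4}{9}\right) = \frac{4}{9}$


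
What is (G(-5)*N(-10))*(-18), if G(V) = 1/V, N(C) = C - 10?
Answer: -72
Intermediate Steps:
N(C) = -10 + C
(G(-5)*N(-10))*(-18) = ((-10 - 10)/(-5))*(-18) = -⅕*(-20)*(-18) = 4*(-18) = -72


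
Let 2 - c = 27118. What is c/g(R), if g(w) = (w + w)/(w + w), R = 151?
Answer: -27116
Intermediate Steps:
c = -27116 (c = 2 - 1*27118 = 2 - 27118 = -27116)
g(w) = 1 (g(w) = (2*w)/((2*w)) = (2*w)*(1/(2*w)) = 1)
c/g(R) = -27116/1 = -27116*1 = -27116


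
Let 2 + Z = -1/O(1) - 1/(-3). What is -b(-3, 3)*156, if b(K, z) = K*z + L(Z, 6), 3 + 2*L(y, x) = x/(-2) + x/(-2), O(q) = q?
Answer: 2106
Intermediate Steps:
Z = -8/3 (Z = -2 + (-1/1 - 1/(-3)) = -2 + (-1*1 - 1*(-⅓)) = -2 + (-1 + ⅓) = -2 - ⅔ = -8/3 ≈ -2.6667)
L(y, x) = -3/2 - x/2 (L(y, x) = -3/2 + (x/(-2) + x/(-2))/2 = -3/2 + (x*(-½) + x*(-½))/2 = -3/2 + (-x/2 - x/2)/2 = -3/2 + (-x)/2 = -3/2 - x/2)
b(K, z) = -9/2 + K*z (b(K, z) = K*z + (-3/2 - ½*6) = K*z + (-3/2 - 3) = K*z - 9/2 = -9/2 + K*z)
-b(-3, 3)*156 = -(-9/2 - 3*3)*156 = -(-9/2 - 9)*156 = -1*(-27/2)*156 = (27/2)*156 = 2106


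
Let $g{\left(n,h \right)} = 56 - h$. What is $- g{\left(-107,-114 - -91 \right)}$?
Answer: $-79$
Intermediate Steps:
$- g{\left(-107,-114 - -91 \right)} = - (56 - \left(-114 - -91\right)) = - (56 - \left(-114 + 91\right)) = - (56 - -23) = - (56 + 23) = \left(-1\right) 79 = -79$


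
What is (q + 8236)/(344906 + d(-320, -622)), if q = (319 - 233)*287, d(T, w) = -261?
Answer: 32918/344645 ≈ 0.095513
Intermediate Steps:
q = 24682 (q = 86*287 = 24682)
(q + 8236)/(344906 + d(-320, -622)) = (24682 + 8236)/(344906 - 261) = 32918/344645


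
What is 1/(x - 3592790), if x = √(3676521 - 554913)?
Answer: -1796395/6454068431246 - √780402/6454068431246 ≈ -2.7847e-7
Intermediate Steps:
x = 2*√780402 (x = √3121608 = 2*√780402 ≈ 1766.8)
1/(x - 3592790) = 1/(2*√780402 - 3592790) = 1/(-3592790 + 2*√780402)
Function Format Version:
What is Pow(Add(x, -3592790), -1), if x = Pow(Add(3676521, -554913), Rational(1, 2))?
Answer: Add(Rational(-1796395, 6454068431246), Mul(Rational(-1, 6454068431246), Pow(780402, Rational(1, 2)))) ≈ -2.7847e-7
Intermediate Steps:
x = Mul(2, Pow(780402, Rational(1, 2))) (x = Pow(3121608, Rational(1, 2)) = Mul(2, Pow(780402, Rational(1, 2))) ≈ 1766.8)
Pow(Add(x, -3592790), -1) = Pow(Add(Mul(2, Pow(780402, Rational(1, 2))), -3592790), -1) = Pow(Add(-3592790, Mul(2, Pow(780402, Rational(1, 2)))), -1)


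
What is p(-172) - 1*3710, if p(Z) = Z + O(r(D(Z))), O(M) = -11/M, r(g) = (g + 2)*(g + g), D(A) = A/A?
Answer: -23303/6 ≈ -3883.8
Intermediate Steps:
D(A) = 1
r(g) = 2*g*(2 + g) (r(g) = (2 + g)*(2*g) = 2*g*(2 + g))
p(Z) = -11/6 + Z (p(Z) = Z - 11*1/(2*(2 + 1)) = Z - 11/(2*1*3) = Z - 11/6 = -11/6 + Z)
p(-172) - 1*3710 = (-11/6 - 172) - 1*3710 = -1043/6 - 3710 = -23303/6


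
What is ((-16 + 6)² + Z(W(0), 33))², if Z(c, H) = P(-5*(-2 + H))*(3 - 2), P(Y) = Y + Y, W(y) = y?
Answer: 44100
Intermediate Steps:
P(Y) = 2*Y
Z(c, H) = 20 - 10*H (Z(c, H) = (2*(-5*(-2 + H)))*(3 - 2) = (2*(10 - 5*H))*1 = (20 - 10*H)*1 = 20 - 10*H)
((-16 + 6)² + Z(W(0), 33))² = ((-16 + 6)² + (20 - 10*33))² = ((-10)² + (20 - 330))² = (100 - 310)² = (-210)² = 44100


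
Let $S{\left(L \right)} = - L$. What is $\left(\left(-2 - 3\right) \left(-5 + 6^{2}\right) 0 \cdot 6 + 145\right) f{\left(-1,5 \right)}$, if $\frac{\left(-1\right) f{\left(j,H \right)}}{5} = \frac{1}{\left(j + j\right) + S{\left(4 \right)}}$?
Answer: $\frac{725}{6} \approx 120.83$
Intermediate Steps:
$f{\left(j,H \right)} = - \frac{5}{-4 + 2 j}$ ($f{\left(j,H \right)} = - \frac{5}{\left(j + j\right) - 4} = - \frac{5}{2 j - 4} = - \frac{5}{-4 + 2 j}$)
$\left(\left(-2 - 3\right) \left(-5 + 6^{2}\right) 0 \cdot 6 + 145\right) f{\left(-1,5 \right)} = \left(\left(-2 - 3\right) \left(-5 + 6^{2}\right) 0 \cdot 6 + 145\right) \left(- \frac{5}{-4 + 2 \left(-1\right)}\right) = \left(- 5 \left(-5 + 36\right) 0 \cdot 6 + 145\right) \left(- \frac{5}{-4 - 2}\right) = \left(\left(-5\right) 31 \cdot 0 \cdot 6 + 145\right) \left(- \frac{5}{-6}\right) = \left(\left(-155\right) 0 \cdot 6 + 145\right) \left(\left(-5\right) \left(- \frac{1}{6}\right)\right) = \left(0 \cdot 6 + 145\right) \frac{5}{6} = \left(0 + 145\right) \frac{5}{6} = 145 \cdot \frac{5}{6} = \frac{725}{6}$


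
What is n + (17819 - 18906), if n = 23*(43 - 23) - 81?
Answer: -708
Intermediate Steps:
n = 379 (n = 23*20 - 81 = 460 - 81 = 379)
n + (17819 - 18906) = 379 + (17819 - 18906) = 379 - 1087 = -708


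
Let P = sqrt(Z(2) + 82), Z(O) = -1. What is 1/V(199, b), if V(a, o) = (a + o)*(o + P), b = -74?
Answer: -1/8125 ≈ -0.00012308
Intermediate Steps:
P = 9 (P = sqrt(-1 + 82) = sqrt(81) = 9)
V(a, o) = (9 + o)*(a + o) (V(a, o) = (a + o)*(o + 9) = (a + o)*(9 + o) = (9 + o)*(a + o))
1/V(199, b) = 1/((-74)**2 + 9*199 + 9*(-74) + 199*(-74)) = 1/(5476 + 1791 - 666 - 14726) = 1/(-8125) = -1/8125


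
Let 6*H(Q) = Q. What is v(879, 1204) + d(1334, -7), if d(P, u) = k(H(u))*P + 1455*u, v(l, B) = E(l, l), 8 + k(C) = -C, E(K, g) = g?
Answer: -55265/3 ≈ -18422.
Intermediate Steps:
H(Q) = Q/6
k(C) = -8 - C
v(l, B) = l
d(P, u) = 1455*u + P*(-8 - u/6) (d(P, u) = (-8 - u/6)*P + 1455*u = P*(-8 - u/6) + 1455*u = 1455*u + P*(-8 - u/6))
v(879, 1204) + d(1334, -7) = 879 + (1455*(-7) - ⅙*1334*(48 - 7)) = 879 + (-10185 - ⅙*1334*41) = 879 + (-10185 - 27347/3) = 879 - 57902/3 = -55265/3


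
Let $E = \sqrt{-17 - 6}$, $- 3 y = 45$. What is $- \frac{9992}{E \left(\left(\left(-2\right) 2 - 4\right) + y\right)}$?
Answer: $- \frac{9992 i \sqrt{23}}{529} \approx - 90.586 i$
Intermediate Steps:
$y = -15$ ($y = \left(- \frac{1}{3}\right) 45 = -15$)
$E = i \sqrt{23}$ ($E = \sqrt{-23} = i \sqrt{23} \approx 4.7958 i$)
$- \frac{9992}{E \left(\left(\left(-2\right) 2 - 4\right) + y\right)} = - \frac{9992}{i \sqrt{23} \left(\left(\left(-2\right) 2 - 4\right) - 15\right)} = - \frac{9992}{i \sqrt{23} \left(\left(-4 - 4\right) - 15\right)} = - \frac{9992}{i \sqrt{23} \left(-8 - 15\right)} = - \frac{9992}{i \sqrt{23} \left(-23\right)} = - \frac{9992}{\left(-23\right) i \sqrt{23}} = - 9992 \frac{i \sqrt{23}}{529} = - \frac{9992 i \sqrt{23}}{529}$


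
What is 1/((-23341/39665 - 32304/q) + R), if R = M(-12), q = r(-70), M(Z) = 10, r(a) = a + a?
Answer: 277655/66680071 ≈ 0.0041640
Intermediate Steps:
r(a) = 2*a
q = -140 (q = 2*(-70) = -140)
R = 10
1/((-23341/39665 - 32304/q) + R) = 1/((-23341/39665 - 32304/(-140)) + 10) = 1/((-23341*1/39665 - 32304*(-1/140)) + 10) = 1/((-23341/39665 + 8076/35) + 10) = 1/(63903521/277655 + 10) = 1/(66680071/277655) = 277655/66680071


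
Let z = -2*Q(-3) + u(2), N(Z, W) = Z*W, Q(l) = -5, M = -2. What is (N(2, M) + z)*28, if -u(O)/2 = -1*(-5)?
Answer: -112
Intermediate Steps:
u(O) = -10 (u(O) = -(-2)*(-5) = -2*5 = -10)
N(Z, W) = W*Z
z = 0 (z = -2*(-5) - 10 = 10 - 10 = 0)
(N(2, M) + z)*28 = (-2*2 + 0)*28 = (-4 + 0)*28 = -4*28 = -112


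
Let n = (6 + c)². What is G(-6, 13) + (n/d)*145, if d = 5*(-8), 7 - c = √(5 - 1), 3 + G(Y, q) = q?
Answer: -3429/8 ≈ -428.63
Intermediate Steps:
G(Y, q) = -3 + q
c = 5 (c = 7 - √(5 - 1) = 7 - √4 = 7 - 1*2 = 7 - 2 = 5)
d = -40
n = 121 (n = (6 + 5)² = 11² = 121)
G(-6, 13) + (n/d)*145 = (-3 + 13) + (121/(-40))*145 = 10 + (121*(-1/40))*145 = 10 - 121/40*145 = 10 - 3509/8 = -3429/8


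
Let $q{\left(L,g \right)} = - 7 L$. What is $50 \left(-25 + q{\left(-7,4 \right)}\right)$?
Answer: $1200$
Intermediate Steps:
$50 \left(-25 + q{\left(-7,4 \right)}\right) = 50 \left(-25 - -49\right) = 50 \left(-25 + 49\right) = 50 \cdot 24 = 1200$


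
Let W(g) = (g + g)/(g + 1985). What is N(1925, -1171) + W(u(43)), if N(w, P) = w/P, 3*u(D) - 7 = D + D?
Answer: -1904099/1180368 ≈ -1.6131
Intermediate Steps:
u(D) = 7/3 + 2*D/3 (u(D) = 7/3 + (D + D)/3 = 7/3 + (2*D)/3 = 7/3 + 2*D/3)
W(g) = 2*g/(1985 + g) (W(g) = (2*g)/(1985 + g) = 2*g/(1985 + g))
N(1925, -1171) + W(u(43)) = 1925/(-1171) + 2*(7/3 + (⅔)*43)/(1985 + (7/3 + (⅔)*43)) = 1925*(-1/1171) + 2*(7/3 + 86/3)/(1985 + (7/3 + 86/3)) = -1925/1171 + 2*31/(1985 + 31) = -1925/1171 + 2*31/2016 = -1925/1171 + 2*31*(1/2016) = -1925/1171 + 31/1008 = -1904099/1180368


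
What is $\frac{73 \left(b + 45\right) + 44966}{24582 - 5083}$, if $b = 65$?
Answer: $\frac{52996}{19499} \approx 2.7179$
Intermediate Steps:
$\frac{73 \left(b + 45\right) + 44966}{24582 - 5083} = \frac{73 \left(65 + 45\right) + 44966}{24582 - 5083} = \frac{73 \cdot 110 + 44966}{19499} = \left(8030 + 44966\right) \frac{1}{19499} = 52996 \cdot \frac{1}{19499} = \frac{52996}{19499}$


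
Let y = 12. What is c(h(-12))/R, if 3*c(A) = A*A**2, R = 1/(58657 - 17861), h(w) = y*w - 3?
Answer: -43196477436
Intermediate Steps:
h(w) = -3 + 12*w (h(w) = 12*w - 3 = -3 + 12*w)
R = 1/40796 ≈ 2.4512e-5
c(A) = A**3/3 (c(A) = (A*A**2)/3 = A**3/3)
c(h(-12))/R = ((-3 + 12*(-12))**3/3)/(1/40796) = ((-3 - 144)**3/3)*40796 = ((1/3)*(-147)**3)*40796 = ((1/3)*(-3176523))*40796 = -1058841*40796 = -43196477436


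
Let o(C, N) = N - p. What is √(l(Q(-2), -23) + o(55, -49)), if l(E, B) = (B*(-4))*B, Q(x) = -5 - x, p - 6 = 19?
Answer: I*√2190 ≈ 46.797*I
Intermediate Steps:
p = 25 (p = 6 + 19 = 25)
l(E, B) = -4*B² (l(E, B) = (-4*B)*B = -4*B²)
o(C, N) = -25 + N (o(C, N) = N - 1*25 = N - 25 = -25 + N)
√(l(Q(-2), -23) + o(55, -49)) = √(-4*(-23)² + (-25 - 49)) = √(-4*529 - 74) = √(-2116 - 74) = √(-2190) = I*√2190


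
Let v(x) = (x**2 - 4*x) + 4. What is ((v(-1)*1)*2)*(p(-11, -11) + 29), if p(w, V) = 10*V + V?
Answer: -1656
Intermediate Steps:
v(x) = 4 + x**2 - 4*x
p(w, V) = 11*V
((v(-1)*1)*2)*(p(-11, -11) + 29) = (((4 + (-1)**2 - 4*(-1))*1)*2)*(11*(-11) + 29) = (((4 + 1 + 4)*1)*2)*(-121 + 29) = ((9*1)*2)*(-92) = (9*2)*(-92) = 18*(-92) = -1656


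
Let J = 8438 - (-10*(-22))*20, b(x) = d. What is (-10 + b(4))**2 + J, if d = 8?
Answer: 4042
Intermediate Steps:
b(x) = 8
J = 4038 (J = 8438 - 220*20 = 8438 - 1*4400 = 8438 - 4400 = 4038)
(-10 + b(4))**2 + J = (-10 + 8)**2 + 4038 = (-2)**2 + 4038 = 4 + 4038 = 4042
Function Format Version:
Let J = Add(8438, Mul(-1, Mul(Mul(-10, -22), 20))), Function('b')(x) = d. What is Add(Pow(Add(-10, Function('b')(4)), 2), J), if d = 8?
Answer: 4042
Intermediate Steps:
Function('b')(x) = 8
J = 4038 (J = Add(8438, Mul(-1, Mul(220, 20))) = Add(8438, Mul(-1, 4400)) = Add(8438, -4400) = 4038)
Add(Pow(Add(-10, Function('b')(4)), 2), J) = Add(Pow(Add(-10, 8), 2), 4038) = Add(Pow(-2, 2), 4038) = Add(4, 4038) = 4042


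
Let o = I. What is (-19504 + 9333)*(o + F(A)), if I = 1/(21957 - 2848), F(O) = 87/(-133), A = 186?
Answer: 2415394550/363071 ≈ 6652.7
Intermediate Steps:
F(O) = -87/133 (F(O) = 87*(-1/133) = -87/133)
I = 1/19109 ≈ 5.2331e-5
o = 1/19109 ≈ 5.2331e-5
(-19504 + 9333)*(o + F(A)) = (-19504 + 9333)*(1/19109 - 87/133) = -10171*(-1662350/2541497) = 2415394550/363071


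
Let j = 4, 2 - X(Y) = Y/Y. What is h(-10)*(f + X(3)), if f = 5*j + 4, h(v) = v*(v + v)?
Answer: 5000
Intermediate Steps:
X(Y) = 1 (X(Y) = 2 - Y/Y = 2 - 1*1 = 2 - 1 = 1)
h(v) = 2*v² (h(v) = v*(2*v) = 2*v²)
f = 24 (f = 5*4 + 4 = 20 + 4 = 24)
h(-10)*(f + X(3)) = (2*(-10)²)*(24 + 1) = (2*100)*25 = 200*25 = 5000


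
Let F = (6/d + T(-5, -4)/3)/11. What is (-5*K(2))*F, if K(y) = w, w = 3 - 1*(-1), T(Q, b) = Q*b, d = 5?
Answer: -472/33 ≈ -14.303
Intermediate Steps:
w = 4 (w = 3 + 1 = 4)
K(y) = 4
F = 118/165 (F = (6/5 - 5*(-4)/3)/11 = (6*(1/5) + 20*(1/3))*(1/11) = (6/5 + 20/3)*(1/11) = (118/15)*(1/11) = 118/165 ≈ 0.71515)
(-5*K(2))*F = -5*4*(118/165) = -20*118/165 = -472/33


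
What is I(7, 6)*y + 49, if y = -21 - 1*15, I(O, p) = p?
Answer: -167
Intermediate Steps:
y = -36 (y = -21 - 15 = -36)
I(7, 6)*y + 49 = 6*(-36) + 49 = -216 + 49 = -167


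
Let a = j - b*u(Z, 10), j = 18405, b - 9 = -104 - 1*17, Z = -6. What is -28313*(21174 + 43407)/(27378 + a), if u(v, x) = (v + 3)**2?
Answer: -609493951/15597 ≈ -39078.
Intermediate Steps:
u(v, x) = (3 + v)**2
b = -112 (b = 9 + (-104 - 1*17) = 9 + (-104 - 17) = 9 - 121 = -112)
a = 19413 (a = 18405 - (-112)*(3 - 6)**2 = 18405 - (-112)*(-3)**2 = 18405 - (-112)*9 = 18405 - 1*(-1008) = 18405 + 1008 = 19413)
-28313*(21174 + 43407)/(27378 + a) = -28313*(21174 + 43407)/(27378 + 19413) = -28313/(46791/64581) = -28313/(46791*(1/64581)) = -28313/15597/21527 = -28313*21527/15597 = -609493951/15597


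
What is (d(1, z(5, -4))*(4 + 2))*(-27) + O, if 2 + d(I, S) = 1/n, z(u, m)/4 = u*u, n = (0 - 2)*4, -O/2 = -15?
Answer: 1497/4 ≈ 374.25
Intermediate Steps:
O = 30 (O = -2*(-15) = 30)
n = -8 (n = -2*4 = -8)
z(u, m) = 4*u² (z(u, m) = 4*(u*u) = 4*u²)
d(I, S) = -17/8 (d(I, S) = -2 + 1/(-8) = -2 - ⅛ = -17/8)
(d(1, z(5, -4))*(4 + 2))*(-27) + O = -17*(4 + 2)/8*(-27) + 30 = -17/8*6*(-27) + 30 = -51/4*(-27) + 30 = 1377/4 + 30 = 1497/4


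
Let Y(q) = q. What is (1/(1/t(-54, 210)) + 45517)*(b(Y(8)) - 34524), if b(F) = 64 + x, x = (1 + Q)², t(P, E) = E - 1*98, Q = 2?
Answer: -1571964679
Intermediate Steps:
t(P, E) = -98 + E (t(P, E) = E - 98 = -98 + E)
x = 9 (x = (1 + 2)² = 3² = 9)
b(F) = 73 (b(F) = 64 + 9 = 73)
(1/(1/t(-54, 210)) + 45517)*(b(Y(8)) - 34524) = (1/(1/(-98 + 210)) + 45517)*(73 - 34524) = (1/(1/112) + 45517)*(-34451) = (112 + 45517)*(-34451) = 45629*(-34451) = -1571964679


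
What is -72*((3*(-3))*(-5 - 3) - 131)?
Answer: 4248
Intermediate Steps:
-72*((3*(-3))*(-5 - 3) - 131) = -72*(-9*(-8) - 131) = -72*(72 - 131) = -72*(-59) = 4248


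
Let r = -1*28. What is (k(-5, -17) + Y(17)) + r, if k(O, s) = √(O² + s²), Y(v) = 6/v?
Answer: -470/17 + √314 ≈ -9.9270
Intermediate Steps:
r = -28
(k(-5, -17) + Y(17)) + r = (√((-5)² + (-17)²) + 6/17) - 28 = (√(25 + 289) + 6*(1/17)) - 28 = (√314 + 6/17) - 28 = (6/17 + √314) - 28 = -470/17 + √314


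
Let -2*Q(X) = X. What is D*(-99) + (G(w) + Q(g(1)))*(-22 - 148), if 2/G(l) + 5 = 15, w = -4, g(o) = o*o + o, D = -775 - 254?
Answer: 102007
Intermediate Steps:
D = -1029
g(o) = o + o² (g(o) = o² + o = o + o²)
G(l) = ⅕ (G(l) = 2/(-5 + 15) = 2/10 = 2*(⅒) = ⅕)
Q(X) = -X/2
D*(-99) + (G(w) + Q(g(1)))*(-22 - 148) = -1029*(-99) + (⅕ - (1 + 1)/2)*(-22 - 148) = 101871 + (⅕ - 2/2)*(-170) = 101871 + (⅕ - ½*2)*(-170) = 101871 + (⅕ - 1)*(-170) = 101871 - ⅘*(-170) = 101871 + 136 = 102007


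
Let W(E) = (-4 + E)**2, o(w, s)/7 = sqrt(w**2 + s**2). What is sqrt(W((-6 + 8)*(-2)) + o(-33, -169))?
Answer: sqrt(64 + 35*sqrt(1186)) ≈ 35.628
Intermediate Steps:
o(w, s) = 7*sqrt(s**2 + w**2) (o(w, s) = 7*sqrt(w**2 + s**2) = 7*sqrt(s**2 + w**2))
sqrt(W((-6 + 8)*(-2)) + o(-33, -169)) = sqrt((-4 + (-6 + 8)*(-2))**2 + 7*sqrt((-169)**2 + (-33)**2)) = sqrt((-4 + 2*(-2))**2 + 7*sqrt(28561 + 1089)) = sqrt((-4 - 4)**2 + 7*sqrt(29650)) = sqrt((-8)**2 + 7*(5*sqrt(1186))) = sqrt(64 + 35*sqrt(1186))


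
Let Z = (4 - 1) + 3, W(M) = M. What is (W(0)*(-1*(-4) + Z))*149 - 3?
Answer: -3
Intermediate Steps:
Z = 6 (Z = 3 + 3 = 6)
(W(0)*(-1*(-4) + Z))*149 - 3 = (0*(-1*(-4) + 6))*149 - 3 = (0*(4 + 6))*149 - 3 = (0*10)*149 - 3 = 0*149 - 3 = 0 - 3 = -3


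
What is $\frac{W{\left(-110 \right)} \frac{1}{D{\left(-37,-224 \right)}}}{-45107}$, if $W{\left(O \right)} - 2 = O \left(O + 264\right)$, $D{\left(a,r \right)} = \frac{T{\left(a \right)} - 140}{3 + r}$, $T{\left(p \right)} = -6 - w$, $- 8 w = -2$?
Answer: $\frac{127976}{225535} \approx 0.56743$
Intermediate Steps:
$w = \frac{1}{4}$ ($w = \left(- \frac{1}{8}\right) \left(-2\right) = \frac{1}{4} \approx 0.25$)
$T{\left(p \right)} = - \frac{25}{4}$ ($T{\left(p \right)} = -6 - \frac{1}{4} = - \frac{25}{4}$)
$D{\left(a,r \right)} = - \frac{585}{4 \left(3 + r\right)}$ ($D{\left(a,r \right)} = \frac{- \frac{25}{4} - 140}{3 + r} = - \frac{585}{4 \left(3 + r\right)}$)
$W{\left(O \right)} = 2 + O \left(264 + O\right)$ ($W{\left(O \right)} = 2 + O \left(O + 264\right) = 2 + O \left(264 + O\right)$)
$\frac{W{\left(-110 \right)} \frac{1}{D{\left(-37,-224 \right)}}}{-45107} = \frac{\left(2 + \left(-110\right)^{2} + 264 \left(-110\right)\right) \frac{1}{\left(-585\right) \frac{1}{12 + 4 \left(-224\right)}}}{-45107} = \frac{2 + 12100 - 29040}{\left(-585\right) \frac{1}{12 - 896}} \left(- \frac{1}{45107}\right) = - \frac{16938}{\left(-585\right) \frac{1}{-884}} \left(- \frac{1}{45107}\right) = - \frac{16938}{\left(-585\right) \left(- \frac{1}{884}\right)} \left(- \frac{1}{45107}\right) = - \frac{16938}{\frac{45}{68}} \left(- \frac{1}{45107}\right) = \left(-16938\right) \frac{68}{45} \left(- \frac{1}{45107}\right) = \left(- \frac{127976}{5}\right) \left(- \frac{1}{45107}\right) = \frac{127976}{225535}$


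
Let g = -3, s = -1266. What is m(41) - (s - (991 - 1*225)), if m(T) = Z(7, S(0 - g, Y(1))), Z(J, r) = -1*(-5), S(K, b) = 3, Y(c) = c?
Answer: 2037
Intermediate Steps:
Z(J, r) = 5
m(T) = 5
m(41) - (s - (991 - 1*225)) = 5 - (-1266 - (991 - 1*225)) = 5 - (-1266 - (991 - 225)) = 5 - (-1266 - 1*766) = 5 - (-1266 - 766) = 5 - 1*(-2032) = 5 + 2032 = 2037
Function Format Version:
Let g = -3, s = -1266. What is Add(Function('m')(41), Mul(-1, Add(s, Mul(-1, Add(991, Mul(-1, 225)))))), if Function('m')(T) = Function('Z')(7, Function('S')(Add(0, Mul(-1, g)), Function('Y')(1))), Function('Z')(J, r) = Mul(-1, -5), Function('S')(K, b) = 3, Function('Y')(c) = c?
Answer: 2037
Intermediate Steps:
Function('Z')(J, r) = 5
Function('m')(T) = 5
Add(Function('m')(41), Mul(-1, Add(s, Mul(-1, Add(991, Mul(-1, 225)))))) = Add(5, Mul(-1, Add(-1266, Mul(-1, Add(991, Mul(-1, 225)))))) = Add(5, Mul(-1, Add(-1266, Mul(-1, Add(991, -225))))) = Add(5, Mul(-1, Add(-1266, Mul(-1, 766)))) = Add(5, Mul(-1, Add(-1266, -766))) = Add(5, Mul(-1, -2032)) = Add(5, 2032) = 2037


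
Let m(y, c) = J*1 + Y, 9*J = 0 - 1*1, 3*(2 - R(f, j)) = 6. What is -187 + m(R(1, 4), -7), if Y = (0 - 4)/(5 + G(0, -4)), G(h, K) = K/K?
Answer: -1690/9 ≈ -187.78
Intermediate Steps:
R(f, j) = 0 (R(f, j) = 2 - ⅓*6 = 2 - 2 = 0)
G(h, K) = 1
J = -⅑ (J = (0 - 1*1)/9 = (0 - 1)/9 = (⅑)*(-1) = -⅑ ≈ -0.11111)
Y = -⅔ (Y = (0 - 4)/(5 + 1) = -4/6 = -4*⅙ = -⅔ ≈ -0.66667)
m(y, c) = -7/9 (m(y, c) = -⅑*1 - ⅔ = -⅑ - ⅔ = -7/9)
-187 + m(R(1, 4), -7) = -187 - 7/9 = -1690/9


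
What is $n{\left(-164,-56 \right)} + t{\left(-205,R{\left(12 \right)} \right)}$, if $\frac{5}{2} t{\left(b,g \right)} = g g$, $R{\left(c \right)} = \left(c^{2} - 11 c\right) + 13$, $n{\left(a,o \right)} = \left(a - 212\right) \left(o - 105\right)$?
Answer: $60786$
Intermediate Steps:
$n{\left(a,o \right)} = \left(-212 + a\right) \left(-105 + o\right)$
$R{\left(c \right)} = 13 + c^{2} - 11 c$
$t{\left(b,g \right)} = \frac{2 g^{2}}{5}$ ($t{\left(b,g \right)} = \frac{2 g g}{5} = \frac{2 g^{2}}{5}$)
$n{\left(-164,-56 \right)} + t{\left(-205,R{\left(12 \right)} \right)} = \left(22260 - -11872 - -17220 - -9184\right) + \frac{2 \left(13 + 12^{2} - 132\right)^{2}}{5} = \left(22260 + 11872 + 17220 + 9184\right) + \frac{2 \left(13 + 144 - 132\right)^{2}}{5} = 60536 + \frac{2 \cdot 25^{2}}{5} = 60536 + \frac{2}{5} \cdot 625 = 60536 + 250 = 60786$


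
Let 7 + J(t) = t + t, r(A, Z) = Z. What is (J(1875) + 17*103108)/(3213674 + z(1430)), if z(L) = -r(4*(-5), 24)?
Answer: 159689/292150 ≈ 0.54660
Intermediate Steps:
J(t) = -7 + 2*t (J(t) = -7 + (t + t) = -7 + 2*t)
z(L) = -24 (z(L) = -1*24 = -24)
(J(1875) + 17*103108)/(3213674 + z(1430)) = ((-7 + 2*1875) + 17*103108)/(3213674 - 24) = ((-7 + 3750) + 1752836)/3213650 = (3743 + 1752836)*(1/3213650) = 1756579*(1/3213650) = 159689/292150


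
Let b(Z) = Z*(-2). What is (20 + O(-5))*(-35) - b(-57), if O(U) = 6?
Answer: -1024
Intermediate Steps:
b(Z) = -2*Z
(20 + O(-5))*(-35) - b(-57) = (20 + 6)*(-35) - (-2)*(-57) = 26*(-35) - 1*114 = -910 - 114 = -1024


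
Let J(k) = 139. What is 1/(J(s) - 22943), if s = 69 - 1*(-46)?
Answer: -1/22804 ≈ -4.3852e-5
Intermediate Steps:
s = 115 (s = 69 + 46 = 115)
1/(J(s) - 22943) = 1/(139 - 22943) = 1/(-22804) = -1/22804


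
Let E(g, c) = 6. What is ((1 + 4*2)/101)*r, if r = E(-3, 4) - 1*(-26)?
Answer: 288/101 ≈ 2.8515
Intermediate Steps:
r = 32 (r = 6 - 1*(-26) = 6 + 26 = 32)
((1 + 4*2)/101)*r = ((1 + 4*2)/101)*32 = ((1 + 8)*(1/101))*32 = (9*(1/101))*32 = (9/101)*32 = 288/101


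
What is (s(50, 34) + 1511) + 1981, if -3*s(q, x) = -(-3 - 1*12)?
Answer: 3487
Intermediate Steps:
s(q, x) = -5 (s(q, x) = -(-1)*(-3 - 1*12)/3 = -(-1)*(-3 - 12)/3 = -(-1)*(-15)/3 = -⅓*15 = -5)
(s(50, 34) + 1511) + 1981 = (-5 + 1511) + 1981 = 1506 + 1981 = 3487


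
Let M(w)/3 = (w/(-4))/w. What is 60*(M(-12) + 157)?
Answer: 9375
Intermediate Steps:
M(w) = -¾ (M(w) = 3*((w/(-4))/w) = 3*((w*(-¼))/w) = 3*((-w/4)/w) = 3*(-¼) = -¾)
60*(M(-12) + 157) = 60*(-¾ + 157) = 60*(625/4) = 9375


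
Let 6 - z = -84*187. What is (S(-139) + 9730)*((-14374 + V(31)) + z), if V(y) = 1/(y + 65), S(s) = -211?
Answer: 408177893/32 ≈ 1.2756e+7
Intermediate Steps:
z = 15714 (z = 6 - (-84)*187 = 6 - 1*(-15708) = 6 + 15708 = 15714)
V(y) = 1/(65 + y)
(S(-139) + 9730)*((-14374 + V(31)) + z) = (-211 + 9730)*((-14374 + 1/(65 + 31)) + 15714) = 9519*((-14374 + 1/96) + 15714) = 9519*(-1379903/96 + 15714) = 9519*(128641/96) = 408177893/32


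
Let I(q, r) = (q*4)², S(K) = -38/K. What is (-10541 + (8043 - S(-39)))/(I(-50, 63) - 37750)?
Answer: -9746/8775 ≈ -1.1107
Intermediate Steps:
I(q, r) = 16*q² (I(q, r) = (4*q)² = 16*q²)
(-10541 + (8043 - S(-39)))/(I(-50, 63) - 37750) = (-10541 + (8043 - (-38)/(-39)))/(16*(-50)² - 37750) = (-10541 + (8043 - (-38)*(-1)/39))/(16*2500 - 37750) = (-10541 + (8043 - 1*38/39))/(40000 - 37750) = (-10541 + (8043 - 38/39))/2250 = (-10541 + 313639/39)*(1/2250) = -97460/39*1/2250 = -9746/8775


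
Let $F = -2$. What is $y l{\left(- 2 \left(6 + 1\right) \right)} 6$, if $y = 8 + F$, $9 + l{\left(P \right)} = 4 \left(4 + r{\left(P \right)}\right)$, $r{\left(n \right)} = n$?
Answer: $-1764$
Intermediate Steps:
$l{\left(P \right)} = 7 + 4 P$ ($l{\left(P \right)} = -9 + 4 \left(4 + P\right) = -9 + \left(16 + 4 P\right) = 7 + 4 P$)
$y = 6$ ($y = 8 - 2 = 6$)
$y l{\left(- 2 \left(6 + 1\right) \right)} 6 = 6 \left(7 + 4 \left(- 2 \left(6 + 1\right)\right)\right) 6 = 6 \left(7 + 4 \left(\left(-2\right) 7\right)\right) 6 = 6 \left(7 + 4 \left(-14\right)\right) 6 = 6 \left(7 - 56\right) 6 = 6 \left(-49\right) 6 = \left(-294\right) 6 = -1764$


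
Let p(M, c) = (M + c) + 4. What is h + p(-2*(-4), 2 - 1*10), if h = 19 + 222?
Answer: 245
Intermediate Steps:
h = 241
p(M, c) = 4 + M + c
h + p(-2*(-4), 2 - 1*10) = 241 + (4 - 2*(-4) + (2 - 1*10)) = 241 + (4 + 8 + (2 - 10)) = 241 + (4 + 8 - 8) = 241 + 4 = 245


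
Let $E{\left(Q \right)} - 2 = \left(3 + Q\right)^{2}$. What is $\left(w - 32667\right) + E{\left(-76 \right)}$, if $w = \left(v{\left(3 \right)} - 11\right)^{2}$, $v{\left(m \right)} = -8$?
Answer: $-26975$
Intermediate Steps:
$E{\left(Q \right)} = 2 + \left(3 + Q\right)^{2}$
$w = 361$ ($w = \left(-8 - 11\right)^{2} = \left(-19\right)^{2} = 361$)
$\left(w - 32667\right) + E{\left(-76 \right)} = \left(361 - 32667\right) + \left(2 + \left(3 - 76\right)^{2}\right) = -32306 + \left(2 + \left(-73\right)^{2}\right) = -32306 + \left(2 + 5329\right) = -32306 + 5331 = -26975$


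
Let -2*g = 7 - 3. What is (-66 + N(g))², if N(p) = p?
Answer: 4624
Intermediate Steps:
g = -2 (g = -(7 - 3)/2 = -½*4 = -2)
(-66 + N(g))² = (-66 - 2)² = (-68)² = 4624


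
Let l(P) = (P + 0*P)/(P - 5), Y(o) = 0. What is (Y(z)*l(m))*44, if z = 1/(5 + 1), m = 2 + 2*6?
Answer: 0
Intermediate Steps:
m = 14 (m = 2 + 12 = 14)
z = ⅙ (z = 1/6 = ⅙ ≈ 0.16667)
l(P) = P/(-5 + P) (l(P) = (P + 0)/(-5 + P) = P/(-5 + P))
(Y(z)*l(m))*44 = (0*(14/(-5 + 14)))*44 = (0*(14/9))*44 = 0*44 = 0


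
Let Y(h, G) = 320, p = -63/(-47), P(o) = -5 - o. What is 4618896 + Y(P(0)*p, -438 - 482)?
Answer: 4619216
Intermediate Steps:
p = 63/47 (p = -63*(-1/47) = 63/47 ≈ 1.3404)
4618896 + Y(P(0)*p, -438 - 482) = 4618896 + 320 = 4619216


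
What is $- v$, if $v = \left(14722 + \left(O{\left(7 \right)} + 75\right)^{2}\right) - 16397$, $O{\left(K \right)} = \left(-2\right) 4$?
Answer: $-2814$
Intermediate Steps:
$O{\left(K \right)} = -8$
$v = 2814$ ($v = \left(14722 + \left(-8 + 75\right)^{2}\right) - 16397 = \left(14722 + 67^{2}\right) - 16397 = \left(14722 + 4489\right) - 16397 = 19211 - 16397 = 2814$)
$- v = \left(-1\right) 2814 = -2814$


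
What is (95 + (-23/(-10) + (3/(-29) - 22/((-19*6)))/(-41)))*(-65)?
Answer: -857241437/135546 ≈ -6324.4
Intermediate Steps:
(95 + (-23/(-10) + (3/(-29) - 22/((-19*6)))/(-41)))*(-65) = (95 + (-23*(-⅒) + (3*(-1/29) - 22/(-114))*(-1/41)))*(-65) = (95 + (23/10 + (-3/29 - 22*(-1/114))*(-1/41)))*(-65) = (95 + (23/10 + (-3/29 + 11/57)*(-1/41)))*(-65) = (95 + (23/10 + (148/1653)*(-1/41)))*(-65) = (95 + (23/10 - 148/67773))*(-65) = (95 + 1557299/677730)*(-65) = (65941649/677730)*(-65) = -857241437/135546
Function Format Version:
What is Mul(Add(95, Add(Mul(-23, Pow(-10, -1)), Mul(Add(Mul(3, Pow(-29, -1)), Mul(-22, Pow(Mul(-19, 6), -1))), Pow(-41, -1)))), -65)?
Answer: Rational(-857241437, 135546) ≈ -6324.4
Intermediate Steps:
Mul(Add(95, Add(Mul(-23, Pow(-10, -1)), Mul(Add(Mul(3, Pow(-29, -1)), Mul(-22, Pow(Mul(-19, 6), -1))), Pow(-41, -1)))), -65) = Mul(Add(95, Add(Mul(-23, Rational(-1, 10)), Mul(Add(Mul(3, Rational(-1, 29)), Mul(-22, Pow(-114, -1))), Rational(-1, 41)))), -65) = Mul(Add(95, Add(Rational(23, 10), Mul(Add(Rational(-3, 29), Mul(-22, Rational(-1, 114))), Rational(-1, 41)))), -65) = Mul(Add(95, Add(Rational(23, 10), Mul(Add(Rational(-3, 29), Rational(11, 57)), Rational(-1, 41)))), -65) = Mul(Add(95, Add(Rational(23, 10), Mul(Rational(148, 1653), Rational(-1, 41)))), -65) = Mul(Add(95, Add(Rational(23, 10), Rational(-148, 67773))), -65) = Mul(Add(95, Rational(1557299, 677730)), -65) = Mul(Rational(65941649, 677730), -65) = Rational(-857241437, 135546)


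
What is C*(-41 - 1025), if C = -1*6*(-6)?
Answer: -38376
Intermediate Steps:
C = 36 (C = -6*(-6) = 36)
C*(-41 - 1025) = 36*(-41 - 1025) = 36*(-1066) = -38376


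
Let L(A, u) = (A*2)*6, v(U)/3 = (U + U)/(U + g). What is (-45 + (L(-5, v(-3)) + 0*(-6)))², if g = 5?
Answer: 11025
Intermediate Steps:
v(U) = 6*U/(5 + U) (v(U) = 3*((U + U)/(U + 5)) = 3*((2*U)/(5 + U)) = 3*(2*U/(5 + U)) = 6*U/(5 + U))
L(A, u) = 12*A (L(A, u) = (2*A)*6 = 12*A)
(-45 + (L(-5, v(-3)) + 0*(-6)))² = (-45 + (12*(-5) + 0*(-6)))² = (-45 + (-60 + 0))² = (-45 - 60)² = (-105)² = 11025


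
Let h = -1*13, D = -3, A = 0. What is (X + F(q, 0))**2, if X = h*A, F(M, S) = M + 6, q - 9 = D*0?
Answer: 225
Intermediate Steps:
q = 9 (q = 9 - 3*0 = 9 + 0 = 9)
F(M, S) = 6 + M
h = -13
X = 0 (X = -13*0 = 0)
(X + F(q, 0))**2 = (0 + (6 + 9))**2 = (0 + 15)**2 = 15**2 = 225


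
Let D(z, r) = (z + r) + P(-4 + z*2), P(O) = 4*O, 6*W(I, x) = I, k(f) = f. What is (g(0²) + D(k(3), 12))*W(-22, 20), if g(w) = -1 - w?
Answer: -242/3 ≈ -80.667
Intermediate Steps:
W(I, x) = I/6
D(z, r) = -16 + r + 9*z (D(z, r) = (z + r) + 4*(-4 + z*2) = (r + z) + 4*(-4 + 2*z) = (r + z) + (-16 + 8*z) = -16 + r + 9*z)
(g(0²) + D(k(3), 12))*W(-22, 20) = ((-1 - 1*0²) + (-16 + 12 + 9*3))*((⅙)*(-22)) = ((-1 - 1*0) + (-16 + 12 + 27))*(-11/3) = ((-1 + 0) + 23)*(-11/3) = (-1 + 23)*(-11/3) = 22*(-11/3) = -242/3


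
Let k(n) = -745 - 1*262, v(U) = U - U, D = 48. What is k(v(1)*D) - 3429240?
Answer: -3430247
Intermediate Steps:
v(U) = 0
k(n) = -1007 (k(n) = -745 - 262 = -1007)
k(v(1)*D) - 3429240 = -1007 - 3429240 = -3430247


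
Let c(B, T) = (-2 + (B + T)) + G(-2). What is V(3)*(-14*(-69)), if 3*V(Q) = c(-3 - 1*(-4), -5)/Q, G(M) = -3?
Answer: -966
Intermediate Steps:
c(B, T) = -5 + B + T (c(B, T) = (-2 + (B + T)) - 3 = (-2 + B + T) - 3 = -5 + B + T)
V(Q) = -3/Q (V(Q) = ((-5 + (-3 - 1*(-4)) - 5)/Q)/3 = ((-5 + (-3 + 4) - 5)/Q)/3 = ((-5 + 1 - 5)/Q)/3 = (-9/Q)/3 = -3/Q)
V(3)*(-14*(-69)) = (-3/3)*(-14*(-69)) = -3*⅓*966 = -1*966 = -966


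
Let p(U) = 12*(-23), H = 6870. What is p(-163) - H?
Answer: -7146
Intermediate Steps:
p(U) = -276
p(-163) - H = -276 - 1*6870 = -276 - 6870 = -7146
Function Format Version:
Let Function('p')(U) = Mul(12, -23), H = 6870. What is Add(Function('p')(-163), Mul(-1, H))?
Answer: -7146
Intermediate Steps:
Function('p')(U) = -276
Add(Function('p')(-163), Mul(-1, H)) = Add(-276, Mul(-1, 6870)) = Add(-276, -6870) = -7146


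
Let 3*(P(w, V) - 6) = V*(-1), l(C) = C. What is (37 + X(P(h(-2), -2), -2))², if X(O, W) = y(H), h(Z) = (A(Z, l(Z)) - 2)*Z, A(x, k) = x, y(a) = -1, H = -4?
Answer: 1296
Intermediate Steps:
h(Z) = Z*(-2 + Z) (h(Z) = (Z - 2)*Z = (-2 + Z)*Z = Z*(-2 + Z))
P(w, V) = 6 - V/3 (P(w, V) = 6 + (V*(-1))/3 = 6 + (-V)/3 = 6 - V/3)
X(O, W) = -1
(37 + X(P(h(-2), -2), -2))² = (37 - 1)² = 36² = 1296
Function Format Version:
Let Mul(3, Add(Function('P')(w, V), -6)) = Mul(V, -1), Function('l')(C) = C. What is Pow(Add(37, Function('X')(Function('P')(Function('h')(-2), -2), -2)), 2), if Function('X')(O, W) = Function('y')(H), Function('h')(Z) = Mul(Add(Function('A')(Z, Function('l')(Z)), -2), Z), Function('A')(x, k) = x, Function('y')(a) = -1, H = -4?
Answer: 1296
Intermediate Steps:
Function('h')(Z) = Mul(Z, Add(-2, Z)) (Function('h')(Z) = Mul(Add(Z, -2), Z) = Mul(Add(-2, Z), Z) = Mul(Z, Add(-2, Z)))
Function('P')(w, V) = Add(6, Mul(Rational(-1, 3), V)) (Function('P')(w, V) = Add(6, Mul(Rational(1, 3), Mul(V, -1))) = Add(6, Mul(Rational(1, 3), Mul(-1, V))) = Add(6, Mul(Rational(-1, 3), V)))
Function('X')(O, W) = -1
Pow(Add(37, Function('X')(Function('P')(Function('h')(-2), -2), -2)), 2) = Pow(Add(37, -1), 2) = Pow(36, 2) = 1296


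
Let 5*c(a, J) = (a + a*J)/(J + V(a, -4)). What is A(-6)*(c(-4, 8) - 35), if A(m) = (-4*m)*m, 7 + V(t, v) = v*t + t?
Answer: 332784/65 ≈ 5119.8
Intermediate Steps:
V(t, v) = -7 + t + t*v (V(t, v) = -7 + (v*t + t) = -7 + (t*v + t) = -7 + (t + t*v) = -7 + t + t*v)
A(m) = -4*m²
c(a, J) = (a + J*a)/(5*(-7 + J - 3*a)) (c(a, J) = ((a + a*J)/(J + (-7 + a + a*(-4))))/5 = ((a + J*a)/(J + (-7 + a - 4*a)))/5 = ((a + J*a)/(J + (-7 - 3*a)))/5 = ((a + J*a)/(-7 + J - 3*a))/5 = (a + J*a)/(5*(-7 + J - 3*a)))
A(-6)*(c(-4, 8) - 35) = (-4*(-6)²)*((⅕)*(-4)*(1 + 8)/(-7 + 8 - 3*(-4)) - 35) = (-4*36)*((⅕)*(-4)*9/(-7 + 8 + 12) - 35) = -144*((⅕)*(-4)*9/13 - 35) = -144*((⅕)*(-4)*(1/13)*9 - 35) = -144*(-36/65 - 35) = -144*(-2311/65) = 332784/65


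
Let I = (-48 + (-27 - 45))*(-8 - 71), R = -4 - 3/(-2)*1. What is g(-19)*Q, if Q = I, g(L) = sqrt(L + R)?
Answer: 4740*I*sqrt(86) ≈ 43957.0*I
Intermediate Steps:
R = -5/2 (R = -4 - 3*(-1/2)*1 = -4 + (3/2)*1 = -4 + 3/2 = -5/2 ≈ -2.5000)
g(L) = sqrt(-5/2 + L) (g(L) = sqrt(L - 5/2) = sqrt(-5/2 + L))
I = 9480 (I = (-48 - 72)*(-79) = -120*(-79) = 9480)
Q = 9480
g(-19)*Q = (sqrt(-10 + 4*(-19))/2)*9480 = (sqrt(-10 - 76)/2)*9480 = (sqrt(-86)/2)*9480 = ((I*sqrt(86))/2)*9480 = (I*sqrt(86)/2)*9480 = 4740*I*sqrt(86)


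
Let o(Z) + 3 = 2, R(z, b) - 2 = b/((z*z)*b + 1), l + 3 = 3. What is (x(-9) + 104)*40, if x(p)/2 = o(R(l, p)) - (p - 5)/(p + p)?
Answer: 36160/9 ≈ 4017.8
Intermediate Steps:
l = 0 (l = -3 + 3 = 0)
R(z, b) = 2 + b/(1 + b*z²) (R(z, b) = 2 + b/((z*z)*b + 1) = 2 + b/(z²*b + 1) = 2 + b/(b*z² + 1) = 2 + b/(1 + b*z²))
o(Z) = -1 (o(Z) = -3 + 2 = -1)
x(p) = -2 - (-5 + p)/p (x(p) = 2*(-1 - (p - 5)/(p + p)) = 2*(-1 - (-5 + p)/(2*p)) = -2 - (-5 + p)/p)
(x(-9) + 104)*40 = ((-3 + 5/(-9)) + 104)*40 = ((-3 + 5*(-⅑)) + 104)*40 = ((-3 - 5/9) + 104)*40 = (-32/9 + 104)*40 = (904/9)*40 = 36160/9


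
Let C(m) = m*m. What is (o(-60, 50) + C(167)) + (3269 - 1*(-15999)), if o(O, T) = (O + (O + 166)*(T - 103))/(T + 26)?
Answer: 1789127/38 ≈ 47082.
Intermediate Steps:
C(m) = m²
o(O, T) = (O + (-103 + T)*(166 + O))/(26 + T) (o(O, T) = (O + (166 + O)*(-103 + T))/(26 + T) = (O + (-103 + T)*(166 + O))/(26 + T))
(o(-60, 50) + C(167)) + (3269 - 1*(-15999)) = ((-17098 - 102*(-60) + 166*50 - 60*50)/(26 + 50) + 167²) + (3269 - 1*(-15999)) = ((-17098 + 6120 + 8300 - 3000)/76 + 27889) + (3269 + 15999) = ((1/76)*(-5678) + 27889) + 19268 = (-2839/38 + 27889) + 19268 = 1056943/38 + 19268 = 1789127/38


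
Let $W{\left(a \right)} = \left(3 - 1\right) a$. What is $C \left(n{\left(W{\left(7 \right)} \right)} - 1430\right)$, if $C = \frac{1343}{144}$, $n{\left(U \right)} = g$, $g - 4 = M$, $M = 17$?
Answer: $- \frac{1892287}{144} \approx -13141.0$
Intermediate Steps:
$W{\left(a \right)} = 2 a$
$g = 21$ ($g = 4 + 17 = 21$)
$n{\left(U \right)} = 21$
$C = \frac{1343}{144}$ ($C = 1343 \cdot \frac{1}{144} = \frac{1343}{144} \approx 9.3264$)
$C \left(n{\left(W{\left(7 \right)} \right)} - 1430\right) = \frac{1343 \left(21 - 1430\right)}{144} = \frac{1343}{144} \left(-1409\right) = - \frac{1892287}{144}$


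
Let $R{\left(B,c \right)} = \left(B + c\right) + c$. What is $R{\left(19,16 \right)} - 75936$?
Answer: $-75885$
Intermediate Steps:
$R{\left(B,c \right)} = B + 2 c$
$R{\left(19,16 \right)} - 75936 = \left(19 + 2 \cdot 16\right) - 75936 = \left(19 + 32\right) - 75936 = 51 - 75936 = -75885$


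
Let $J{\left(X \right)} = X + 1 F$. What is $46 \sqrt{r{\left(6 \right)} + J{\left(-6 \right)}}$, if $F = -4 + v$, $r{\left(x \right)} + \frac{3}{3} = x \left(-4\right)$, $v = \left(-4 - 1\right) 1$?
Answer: $92 i \sqrt{10} \approx 290.93 i$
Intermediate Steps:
$v = -5$ ($v = \left(-5\right) 1 = -5$)
$r{\left(x \right)} = -1 - 4 x$ ($r{\left(x \right)} = -1 + x \left(-4\right) = -1 - 4 x$)
$F = -9$ ($F = -4 - 5 = -9$)
$J{\left(X \right)} = -9 + X$ ($J{\left(X \right)} = X + 1 \left(-9\right) = X - 9 = -9 + X$)
$46 \sqrt{r{\left(6 \right)} + J{\left(-6 \right)}} = 46 \sqrt{\left(-1 - 24\right) - 15} = 46 \sqrt{-25 - 15} = 46 \sqrt{-40} = 46 \cdot 2 i \sqrt{10} = 92 i \sqrt{10}$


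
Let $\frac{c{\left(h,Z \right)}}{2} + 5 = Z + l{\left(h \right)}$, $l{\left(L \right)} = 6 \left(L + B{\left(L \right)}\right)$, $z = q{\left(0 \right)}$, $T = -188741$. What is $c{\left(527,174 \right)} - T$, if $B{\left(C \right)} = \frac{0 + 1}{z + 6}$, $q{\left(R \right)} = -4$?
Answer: $195409$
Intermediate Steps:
$z = -4$
$B{\left(C \right)} = \frac{1}{2}$ ($B{\left(C \right)} = \frac{0 + 1}{-4 + 6} = 1 \cdot \frac{1}{2} = \frac{1}{2}$)
$l{\left(L \right)} = 3 + 6 L$ ($l{\left(L \right)} = 6 \left(L + \frac{1}{2}\right) = 6 \left(\frac{1}{2} + L\right) = 3 + 6 L$)
$c{\left(h,Z \right)} = -4 + 2 Z + 12 h$ ($c{\left(h,Z \right)} = -10 + 2 \left(Z + \left(3 + 6 h\right)\right) = -10 + 2 \left(3 + Z + 6 h\right) = -10 + \left(6 + 2 Z + 12 h\right) = -4 + 2 Z + 12 h$)
$c{\left(527,174 \right)} - T = \left(-4 + 2 \cdot 174 + 12 \cdot 527\right) - -188741 = \left(-4 + 348 + 6324\right) + 188741 = 6668 + 188741 = 195409$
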